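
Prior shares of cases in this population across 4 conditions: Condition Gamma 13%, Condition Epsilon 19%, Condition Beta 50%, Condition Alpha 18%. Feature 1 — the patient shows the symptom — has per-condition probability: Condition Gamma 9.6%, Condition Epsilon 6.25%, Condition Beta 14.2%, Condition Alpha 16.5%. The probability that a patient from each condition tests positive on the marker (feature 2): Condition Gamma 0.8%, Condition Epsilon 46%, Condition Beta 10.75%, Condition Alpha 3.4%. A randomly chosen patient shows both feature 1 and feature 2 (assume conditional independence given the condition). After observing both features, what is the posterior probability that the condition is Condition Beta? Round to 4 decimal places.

0.5373

Prior × likelihood for each hypothesis:
  Condition Gamma: 0.13 × 0.096 × 0.008 = 0.00009984
  Condition Epsilon: 0.19 × 0.0625 × 0.46 = 0.0054625
  Condition Beta: 0.5 × 0.142 × 0.1075 = 0.0076325
  Condition Alpha: 0.18 × 0.165 × 0.034 = 0.0010098
Sum = 0.01420464.
P(Condition Beta | evidence) = 0.0076325 / 0.01420464 ≈ 0.5373.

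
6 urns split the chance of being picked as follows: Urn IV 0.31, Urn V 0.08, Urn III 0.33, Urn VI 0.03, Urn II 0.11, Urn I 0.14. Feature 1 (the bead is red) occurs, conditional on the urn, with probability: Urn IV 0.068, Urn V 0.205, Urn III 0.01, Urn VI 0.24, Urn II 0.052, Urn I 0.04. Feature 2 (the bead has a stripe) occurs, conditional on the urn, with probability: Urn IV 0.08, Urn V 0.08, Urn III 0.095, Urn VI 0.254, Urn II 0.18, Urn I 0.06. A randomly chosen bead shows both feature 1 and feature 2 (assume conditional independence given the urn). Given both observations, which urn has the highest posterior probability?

Prior × likelihood for each hypothesis:
  Urn IV: 0.31 × 0.068 × 0.08 = 0.0016864
  Urn V: 0.08 × 0.205 × 0.08 = 0.001312
  Urn III: 0.33 × 0.01 × 0.095 = 0.0003135
  Urn VI: 0.03 × 0.24 × 0.254 = 0.0018288
  Urn II: 0.11 × 0.052 × 0.18 = 0.0010296
  Urn I: 0.14 × 0.04 × 0.06 = 0.000336
Normalizing constant = 0.0065063.
Largest term belongs to Urn VI, so Urn VI is most probable.

Urn VI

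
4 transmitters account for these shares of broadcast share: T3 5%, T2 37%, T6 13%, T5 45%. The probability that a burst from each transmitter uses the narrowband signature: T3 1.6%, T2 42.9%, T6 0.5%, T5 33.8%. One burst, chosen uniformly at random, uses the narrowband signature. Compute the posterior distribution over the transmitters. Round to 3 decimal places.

Compute prior × likelihood for every hypothesis:
  T3: 0.05 × 0.016 = 0.0008
  T2: 0.37 × 0.429 = 0.15873
  T6: 0.13 × 0.005 = 0.00065
  T5: 0.45 × 0.338 = 0.1521
Normalizing constant = 0.31228.
P(T3 | narrowband) = 0.0008/0.31228 ≈ 0.003
P(T2 | narrowband) = 0.15873/0.31228 ≈ 0.508
P(T6 | narrowband) = 0.00065/0.31228 ≈ 0.002
P(T5 | narrowband) = 0.1521/0.31228 ≈ 0.487
(Check: 0.003+0.508+0.002+0.487 = 1.000.)

T3 0.003, T2 0.508, T6 0.002, T5 0.487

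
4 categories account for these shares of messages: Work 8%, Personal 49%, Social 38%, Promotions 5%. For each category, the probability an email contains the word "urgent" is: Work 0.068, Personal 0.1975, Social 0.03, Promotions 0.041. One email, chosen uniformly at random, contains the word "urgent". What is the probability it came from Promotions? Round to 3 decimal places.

Prior × likelihood for each hypothesis:
  Work: 0.08 × 0.068 = 0.00544
  Personal: 0.49 × 0.1975 = 0.096775
  Social: 0.38 × 0.03 = 0.0114
  Promotions: 0.05 × 0.041 = 0.00205
Sum = 0.115665.
P(Promotions | evidence) = 0.00205 / 0.115665 ≈ 0.018.

0.018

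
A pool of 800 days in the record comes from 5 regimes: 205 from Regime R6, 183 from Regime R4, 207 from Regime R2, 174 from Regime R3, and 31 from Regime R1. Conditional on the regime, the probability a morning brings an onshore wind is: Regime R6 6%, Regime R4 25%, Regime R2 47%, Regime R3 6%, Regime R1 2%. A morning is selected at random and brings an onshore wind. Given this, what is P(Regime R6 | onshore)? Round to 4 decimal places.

Compute prior × likelihood for every hypothesis:
  Regime R6: 0.25625 × 0.06 = 0.015375
  Regime R4: 0.22875 × 0.25 = 0.0571875
  Regime R2: 0.25875 × 0.47 = 0.1216125
  Regime R3: 0.2175 × 0.06 = 0.01305
  Regime R1: 0.03875 × 0.02 = 0.000775
Sum = 0.208.
P(Regime R6 | evidence) = 0.015375 / 0.208 ≈ 0.0739.

0.0739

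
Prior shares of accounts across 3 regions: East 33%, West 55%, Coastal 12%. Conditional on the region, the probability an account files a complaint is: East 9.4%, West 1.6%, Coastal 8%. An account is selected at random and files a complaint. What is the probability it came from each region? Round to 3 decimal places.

By Bayes' rule, posterior ∝ prior × likelihood:
  East: 0.33 × 0.094 = 0.03102
  West: 0.55 × 0.016 = 0.0088
  Coastal: 0.12 × 0.08 = 0.0096
Normalizing constant = 0.04942.
P(East | complaint) = 0.03102/0.04942 ≈ 0.628
P(West | complaint) = 0.0088/0.04942 ≈ 0.178
P(Coastal | complaint) = 0.0096/0.04942 ≈ 0.194
(Check: 0.628+0.178+0.194 = 1.000.)

East 0.628, West 0.178, Coastal 0.194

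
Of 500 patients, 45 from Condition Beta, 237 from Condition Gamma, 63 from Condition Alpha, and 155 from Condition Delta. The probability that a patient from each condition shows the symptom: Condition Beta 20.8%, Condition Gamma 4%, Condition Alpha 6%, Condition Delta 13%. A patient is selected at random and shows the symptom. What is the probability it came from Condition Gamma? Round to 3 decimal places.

Prior × likelihood for each hypothesis:
  Condition Beta: 0.09 × 0.208 = 0.01872
  Condition Gamma: 0.474 × 0.04 = 0.01896
  Condition Alpha: 0.126 × 0.06 = 0.00756
  Condition Delta: 0.31 × 0.13 = 0.0403
Normalizing constant = 0.08554.
P(Condition Gamma | evidence) = 0.01896 / 0.08554 ≈ 0.222.

0.222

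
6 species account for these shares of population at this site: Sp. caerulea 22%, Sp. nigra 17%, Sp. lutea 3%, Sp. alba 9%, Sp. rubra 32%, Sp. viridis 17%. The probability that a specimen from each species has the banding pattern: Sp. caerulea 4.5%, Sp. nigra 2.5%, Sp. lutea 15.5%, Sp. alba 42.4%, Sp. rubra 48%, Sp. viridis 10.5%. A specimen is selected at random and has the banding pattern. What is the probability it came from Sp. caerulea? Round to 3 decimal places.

By Bayes' rule, posterior ∝ prior × likelihood:
  Sp. caerulea: 0.22 × 0.045 = 0.0099
  Sp. nigra: 0.17 × 0.025 = 0.00425
  Sp. lutea: 0.03 × 0.155 = 0.00465
  Sp. alba: 0.09 × 0.424 = 0.03816
  Sp. rubra: 0.32 × 0.48 = 0.1536
  Sp. viridis: 0.17 × 0.105 = 0.01785
Normalizing constant = 0.22841.
P(Sp. caerulea | evidence) = 0.0099 / 0.22841 ≈ 0.043.

0.043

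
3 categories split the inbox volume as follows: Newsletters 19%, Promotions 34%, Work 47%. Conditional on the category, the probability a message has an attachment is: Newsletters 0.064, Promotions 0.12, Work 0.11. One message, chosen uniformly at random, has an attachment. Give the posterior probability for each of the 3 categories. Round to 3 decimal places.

Unnormalized posteriors (prior × likelihood):
  Newsletters: 0.19 × 0.064 = 0.01216
  Promotions: 0.34 × 0.12 = 0.0408
  Work: 0.47 × 0.11 = 0.0517
Sum = 0.10466.
P(Newsletters | attachment) = 0.01216/0.10466 ≈ 0.116
P(Promotions | attachment) = 0.0408/0.10466 ≈ 0.390
P(Work | attachment) = 0.0517/0.10466 ≈ 0.494

Newsletters 0.116, Promotions 0.390, Work 0.494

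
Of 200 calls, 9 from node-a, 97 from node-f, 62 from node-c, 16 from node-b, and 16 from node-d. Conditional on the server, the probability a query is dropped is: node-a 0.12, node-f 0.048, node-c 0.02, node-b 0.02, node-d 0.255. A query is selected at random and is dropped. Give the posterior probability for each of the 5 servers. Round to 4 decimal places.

By Bayes' rule, posterior ∝ prior × likelihood:
  node-a: 0.045 × 0.12 = 0.0054
  node-f: 0.485 × 0.048 = 0.02328
  node-c: 0.31 × 0.02 = 0.0062
  node-b: 0.08 × 0.02 = 0.0016
  node-d: 0.08 × 0.255 = 0.0204
Total = 0.05688.
P(node-a | dropped) = 0.0054/0.05688 ≈ 0.0949
P(node-f | dropped) = 0.02328/0.05688 ≈ 0.4093
P(node-c | dropped) = 0.0062/0.05688 ≈ 0.1090
P(node-b | dropped) = 0.0016/0.05688 ≈ 0.0281
P(node-d | dropped) = 0.0204/0.05688 ≈ 0.3586

node-a 0.0949, node-f 0.4093, node-c 0.1090, node-b 0.0281, node-d 0.3586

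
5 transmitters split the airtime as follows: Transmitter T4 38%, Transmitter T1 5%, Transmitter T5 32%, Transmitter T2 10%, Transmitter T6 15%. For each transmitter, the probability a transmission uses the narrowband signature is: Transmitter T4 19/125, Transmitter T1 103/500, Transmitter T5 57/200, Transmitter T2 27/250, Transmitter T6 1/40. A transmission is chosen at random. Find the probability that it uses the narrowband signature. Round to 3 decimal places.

0.174

Unnormalized posteriors (prior × likelihood):
  Transmitter T4: 0.38 × 0.152 = 0.05776
  Transmitter T1: 0.05 × 0.206 = 0.0103
  Transmitter T5: 0.32 × 0.285 = 0.0912
  Transmitter T2: 0.1 × 0.108 = 0.0108
  Transmitter T6: 0.15 × 0.025 = 0.00375
P(narrowband) = 0.05776 + 0.0103 + 0.0912 + 0.0108 + 0.00375 = 0.17381 → 0.174.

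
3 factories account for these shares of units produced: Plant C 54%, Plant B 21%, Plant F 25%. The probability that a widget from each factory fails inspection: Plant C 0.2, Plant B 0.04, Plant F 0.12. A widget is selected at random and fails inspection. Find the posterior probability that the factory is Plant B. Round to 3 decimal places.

0.057

Prior × likelihood for each hypothesis:
  Plant C: 0.54 × 0.2 = 0.108
  Plant B: 0.21 × 0.04 = 0.0084
  Plant F: 0.25 × 0.12 = 0.03
Total = 0.1464.
P(Plant B | evidence) = 0.0084 / 0.1464 ≈ 0.057.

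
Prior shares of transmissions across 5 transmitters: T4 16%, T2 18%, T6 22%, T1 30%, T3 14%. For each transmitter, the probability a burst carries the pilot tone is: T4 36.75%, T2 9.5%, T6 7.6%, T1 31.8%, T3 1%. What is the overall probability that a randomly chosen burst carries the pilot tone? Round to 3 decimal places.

0.189

Unnormalized posteriors (prior × likelihood):
  T4: 0.16 × 0.3675 = 0.0588
  T2: 0.18 × 0.095 = 0.0171
  T6: 0.22 × 0.076 = 0.01672
  T1: 0.3 × 0.318 = 0.0954
  T3: 0.14 × 0.01 = 0.0014
P(pilot) = 0.0588 + 0.0171 + 0.01672 + 0.0954 + 0.0014 = 0.18942 → 0.189.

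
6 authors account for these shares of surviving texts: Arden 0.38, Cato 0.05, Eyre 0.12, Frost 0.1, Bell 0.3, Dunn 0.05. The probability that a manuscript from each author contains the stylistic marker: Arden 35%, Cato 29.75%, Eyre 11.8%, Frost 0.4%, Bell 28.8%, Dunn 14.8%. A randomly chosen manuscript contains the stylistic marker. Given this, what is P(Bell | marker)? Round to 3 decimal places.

Compute prior × likelihood for every hypothesis:
  Arden: 0.38 × 0.35 = 0.133
  Cato: 0.05 × 0.2975 = 0.014875
  Eyre: 0.12 × 0.118 = 0.01416
  Frost: 0.1 × 0.004 = 0.0004
  Bell: 0.3 × 0.288 = 0.0864
  Dunn: 0.05 × 0.148 = 0.0074
Total = 0.256235.
P(Bell | evidence) = 0.0864 / 0.256235 ≈ 0.337.

0.337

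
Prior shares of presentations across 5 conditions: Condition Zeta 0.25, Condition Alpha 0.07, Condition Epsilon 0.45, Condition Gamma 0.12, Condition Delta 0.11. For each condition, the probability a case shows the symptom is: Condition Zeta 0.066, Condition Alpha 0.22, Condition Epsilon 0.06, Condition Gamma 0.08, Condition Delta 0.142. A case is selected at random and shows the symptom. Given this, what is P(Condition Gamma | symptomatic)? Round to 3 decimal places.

0.114

By Bayes' rule, posterior ∝ prior × likelihood:
  Condition Zeta: 0.25 × 0.066 = 0.0165
  Condition Alpha: 0.07 × 0.22 = 0.0154
  Condition Epsilon: 0.45 × 0.06 = 0.027
  Condition Gamma: 0.12 × 0.08 = 0.0096
  Condition Delta: 0.11 × 0.142 = 0.01562
Sum = 0.08412.
P(Condition Gamma | evidence) = 0.0096 / 0.08412 ≈ 0.114.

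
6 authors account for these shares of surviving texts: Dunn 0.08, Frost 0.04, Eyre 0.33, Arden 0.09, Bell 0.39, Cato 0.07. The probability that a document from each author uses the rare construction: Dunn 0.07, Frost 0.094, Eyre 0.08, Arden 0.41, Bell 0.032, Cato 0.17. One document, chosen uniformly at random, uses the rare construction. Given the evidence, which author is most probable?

Prior × likelihood for each hypothesis:
  Dunn: 0.08 × 0.07 = 0.0056
  Frost: 0.04 × 0.094 = 0.00376
  Eyre: 0.33 × 0.08 = 0.0264
  Arden: 0.09 × 0.41 = 0.0369
  Bell: 0.39 × 0.032 = 0.01248
  Cato: 0.07 × 0.17 = 0.0119
Sum = 0.09704.
Largest term belongs to Arden, so Arden is most probable.

Arden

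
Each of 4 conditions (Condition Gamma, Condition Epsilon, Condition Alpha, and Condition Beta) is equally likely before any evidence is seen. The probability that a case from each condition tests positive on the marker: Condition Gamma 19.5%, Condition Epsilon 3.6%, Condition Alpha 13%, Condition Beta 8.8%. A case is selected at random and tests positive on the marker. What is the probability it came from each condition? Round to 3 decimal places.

Condition Gamma 0.434, Condition Epsilon 0.080, Condition Alpha 0.290, Condition Beta 0.196

With a uniform prior (1/4 each), posterior ∝ likelihood:
  Condition Gamma: 0.195
  Condition Epsilon: 0.036
  Condition Alpha: 0.13
  Condition Beta: 0.088
Normalizing constant = 0.449.
P(Condition Gamma | marker-positive) = 0.195/0.449 ≈ 0.434
P(Condition Epsilon | marker-positive) = 0.036/0.449 ≈ 0.080
P(Condition Alpha | marker-positive) = 0.13/0.449 ≈ 0.290
P(Condition Beta | marker-positive) = 0.088/0.449 ≈ 0.196
(Check: 0.434+0.080+0.290+0.196 = 1.000.)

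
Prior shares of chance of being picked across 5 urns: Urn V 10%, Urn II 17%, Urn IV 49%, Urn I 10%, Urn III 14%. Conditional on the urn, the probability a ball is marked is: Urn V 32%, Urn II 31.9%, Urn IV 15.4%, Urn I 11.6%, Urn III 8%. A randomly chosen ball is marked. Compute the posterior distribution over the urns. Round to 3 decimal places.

Urn V 0.173, Urn II 0.294, Urn IV 0.409, Urn I 0.063, Urn III 0.061

Unnormalized posteriors (prior × likelihood):
  Urn V: 0.1 × 0.32 = 0.032
  Urn II: 0.17 × 0.319 = 0.05423
  Urn IV: 0.49 × 0.154 = 0.07546
  Urn I: 0.1 × 0.116 = 0.0116
  Urn III: 0.14 × 0.08 = 0.0112
Sum = 0.18449.
P(Urn V | marked) = 0.032/0.18449 ≈ 0.173
P(Urn II | marked) = 0.05423/0.18449 ≈ 0.294
P(Urn IV | marked) = 0.07546/0.18449 ≈ 0.409
P(Urn I | marked) = 0.0116/0.18449 ≈ 0.063
P(Urn III | marked) = 0.0112/0.18449 ≈ 0.061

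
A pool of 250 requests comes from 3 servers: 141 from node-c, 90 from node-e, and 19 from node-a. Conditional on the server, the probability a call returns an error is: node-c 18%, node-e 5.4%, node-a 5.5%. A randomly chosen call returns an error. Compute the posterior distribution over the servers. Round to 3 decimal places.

By Bayes' rule, posterior ∝ prior × likelihood:
  node-c: 0.564 × 0.18 = 0.10152
  node-e: 0.36 × 0.054 = 0.01944
  node-a: 0.076 × 0.055 = 0.00418
Normalizing constant = 0.12514.
P(node-c | error) = 0.10152/0.12514 ≈ 0.811
P(node-e | error) = 0.01944/0.12514 ≈ 0.155
P(node-a | error) = 0.00418/0.12514 ≈ 0.033
(Check: 0.811+0.155+0.033 = 0.999.)

node-c 0.811, node-e 0.155, node-a 0.033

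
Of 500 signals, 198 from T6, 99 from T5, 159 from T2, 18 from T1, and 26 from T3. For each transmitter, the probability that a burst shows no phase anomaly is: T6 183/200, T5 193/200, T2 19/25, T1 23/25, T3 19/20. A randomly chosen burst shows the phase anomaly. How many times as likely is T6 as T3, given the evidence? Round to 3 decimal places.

Taking complements, P(anomaly | each) = T6 0.085, T5 0.035, T2 0.24, T1 0.08, T3 0.05.
Compute prior × likelihood for every hypothesis:
  T6: 0.396 × 0.085 = 0.03366
  T5: 0.198 × 0.035 = 0.00693
  T2: 0.318 × 0.24 = 0.07632
  T1: 0.036 × 0.08 = 0.00288
  T3: 0.052 × 0.05 = 0.0026
Sum = 0.12239.
The ratio is 0.03366 / 0.0026 (the normalizer cancels) = 12.946.

12.946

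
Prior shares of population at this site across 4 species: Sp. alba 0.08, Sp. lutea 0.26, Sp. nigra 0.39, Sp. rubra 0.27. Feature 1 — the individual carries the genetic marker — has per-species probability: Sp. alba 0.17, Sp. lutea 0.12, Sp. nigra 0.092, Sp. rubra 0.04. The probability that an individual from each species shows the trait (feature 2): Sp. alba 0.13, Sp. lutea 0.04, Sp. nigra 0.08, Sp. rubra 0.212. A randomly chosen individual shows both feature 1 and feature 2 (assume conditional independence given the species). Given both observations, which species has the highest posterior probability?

Prior × likelihood for each hypothesis:
  Sp. alba: 0.08 × 0.17 × 0.13 = 0.001768
  Sp. lutea: 0.26 × 0.12 × 0.04 = 0.001248
  Sp. nigra: 0.39 × 0.092 × 0.08 = 0.0028704
  Sp. rubra: 0.27 × 0.04 × 0.212 = 0.0022896
Total = 0.008176.
Largest term belongs to Sp. nigra, so Sp. nigra is most probable.

Sp. nigra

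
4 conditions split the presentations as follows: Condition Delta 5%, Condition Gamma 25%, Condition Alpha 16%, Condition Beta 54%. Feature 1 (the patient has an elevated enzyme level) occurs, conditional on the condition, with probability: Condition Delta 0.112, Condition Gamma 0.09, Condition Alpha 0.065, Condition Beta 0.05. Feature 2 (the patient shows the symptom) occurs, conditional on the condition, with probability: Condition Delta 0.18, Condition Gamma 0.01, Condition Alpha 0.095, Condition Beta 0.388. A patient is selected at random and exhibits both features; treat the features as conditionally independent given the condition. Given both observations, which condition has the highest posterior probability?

Compute prior × likelihood for every hypothesis:
  Condition Delta: 0.05 × 0.112 × 0.18 = 0.001008
  Condition Gamma: 0.25 × 0.09 × 0.01 = 0.000225
  Condition Alpha: 0.16 × 0.065 × 0.095 = 0.000988
  Condition Beta: 0.54 × 0.05 × 0.388 = 0.010476
Normalizing constant = 0.012697.
Largest term belongs to Condition Beta, so Condition Beta is most probable.

Condition Beta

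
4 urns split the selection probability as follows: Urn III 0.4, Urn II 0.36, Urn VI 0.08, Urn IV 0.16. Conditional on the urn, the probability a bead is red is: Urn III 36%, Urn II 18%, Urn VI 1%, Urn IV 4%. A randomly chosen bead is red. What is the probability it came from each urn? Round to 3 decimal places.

Prior × likelihood for each hypothesis:
  Urn III: 0.4 × 0.36 = 0.144
  Urn II: 0.36 × 0.18 = 0.0648
  Urn VI: 0.08 × 0.01 = 0.0008
  Urn IV: 0.16 × 0.04 = 0.0064
Total = 0.216.
P(Urn III | red) = 0.144/0.216 ≈ 0.667
P(Urn II | red) = 0.0648/0.216 ≈ 0.300
P(Urn VI | red) = 0.0008/0.216 ≈ 0.004
P(Urn IV | red) = 0.0064/0.216 ≈ 0.030

Urn III 0.667, Urn II 0.300, Urn VI 0.004, Urn IV 0.030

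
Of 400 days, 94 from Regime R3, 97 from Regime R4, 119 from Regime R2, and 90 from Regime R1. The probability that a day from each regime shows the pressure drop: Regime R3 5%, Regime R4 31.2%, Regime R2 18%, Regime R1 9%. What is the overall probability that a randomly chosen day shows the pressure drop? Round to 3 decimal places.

Unnormalized posteriors (prior × likelihood):
  Regime R3: 0.235 × 0.05 = 0.01175
  Regime R4: 0.2425 × 0.312 = 0.07566
  Regime R2: 0.2975 × 0.18 = 0.05355
  Regime R1: 0.225 × 0.09 = 0.02025
P(drop) = 0.01175 + 0.07566 + 0.05355 + 0.02025 = 0.16121 → 0.161.

0.161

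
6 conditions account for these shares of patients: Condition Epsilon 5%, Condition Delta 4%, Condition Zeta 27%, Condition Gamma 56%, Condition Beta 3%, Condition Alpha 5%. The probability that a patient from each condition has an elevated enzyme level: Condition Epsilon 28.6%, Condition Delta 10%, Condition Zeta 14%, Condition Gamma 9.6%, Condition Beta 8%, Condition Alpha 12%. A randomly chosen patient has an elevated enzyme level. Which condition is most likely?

Condition Gamma

By Bayes' rule, posterior ∝ prior × likelihood:
  Condition Epsilon: 0.05 × 0.286 = 0.0143
  Condition Delta: 0.04 × 0.1 = 0.004
  Condition Zeta: 0.27 × 0.14 = 0.0378
  Condition Gamma: 0.56 × 0.096 = 0.05376
  Condition Beta: 0.03 × 0.08 = 0.0024
  Condition Alpha: 0.05 × 0.12 = 0.006
Normalizing constant = 0.11826.
Largest term belongs to Condition Gamma, so Condition Gamma is most probable.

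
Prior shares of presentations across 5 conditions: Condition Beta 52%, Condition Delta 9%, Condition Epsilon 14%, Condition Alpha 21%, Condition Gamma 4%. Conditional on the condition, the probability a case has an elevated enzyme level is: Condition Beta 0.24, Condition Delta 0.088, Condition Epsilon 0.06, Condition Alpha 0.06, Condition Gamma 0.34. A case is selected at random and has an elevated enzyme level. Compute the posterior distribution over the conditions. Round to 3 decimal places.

By Bayes' rule, posterior ∝ prior × likelihood:
  Condition Beta: 0.52 × 0.24 = 0.1248
  Condition Delta: 0.09 × 0.088 = 0.00792
  Condition Epsilon: 0.14 × 0.06 = 0.0084
  Condition Alpha: 0.21 × 0.06 = 0.0126
  Condition Gamma: 0.04 × 0.34 = 0.0136
Total = 0.16732.
P(Condition Beta | elevated) = 0.1248/0.16732 ≈ 0.746
P(Condition Delta | elevated) = 0.00792/0.16732 ≈ 0.047
P(Condition Epsilon | elevated) = 0.0084/0.16732 ≈ 0.050
P(Condition Alpha | elevated) = 0.0126/0.16732 ≈ 0.075
P(Condition Gamma | elevated) = 0.0136/0.16732 ≈ 0.081
(Check: 0.746+0.047+0.050+0.075+0.081 = 0.999.)

Condition Beta 0.746, Condition Delta 0.047, Condition Epsilon 0.050, Condition Alpha 0.075, Condition Gamma 0.081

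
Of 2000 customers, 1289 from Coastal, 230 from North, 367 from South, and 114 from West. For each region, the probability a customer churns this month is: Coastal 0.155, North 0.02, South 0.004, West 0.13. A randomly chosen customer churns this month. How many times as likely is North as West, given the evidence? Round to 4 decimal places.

By Bayes' rule, posterior ∝ prior × likelihood:
  Coastal: 0.6445 × 0.155 = 0.0998975
  North: 0.115 × 0.02 = 0.0023
  South: 0.1835 × 0.004 = 0.000734
  West: 0.057 × 0.13 = 0.00741
Total = 0.1103415.
The ratio is 0.0023 / 0.00741 (the normalizer cancels) = 0.3104.

0.3104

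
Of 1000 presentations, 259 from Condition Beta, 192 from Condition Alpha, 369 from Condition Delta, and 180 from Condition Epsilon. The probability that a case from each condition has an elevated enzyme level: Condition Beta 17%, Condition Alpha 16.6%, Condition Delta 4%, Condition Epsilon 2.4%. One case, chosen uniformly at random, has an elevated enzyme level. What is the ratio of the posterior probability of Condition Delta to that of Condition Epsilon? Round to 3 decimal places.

Compute prior × likelihood for every hypothesis:
  Condition Beta: 0.259 × 0.17 = 0.04403
  Condition Alpha: 0.192 × 0.166 = 0.031872
  Condition Delta: 0.369 × 0.04 = 0.01476
  Condition Epsilon: 0.18 × 0.024 = 0.00432
Sum = 0.094982.
The ratio is 0.01476 / 0.00432 (the normalizer cancels) = 3.417.

3.417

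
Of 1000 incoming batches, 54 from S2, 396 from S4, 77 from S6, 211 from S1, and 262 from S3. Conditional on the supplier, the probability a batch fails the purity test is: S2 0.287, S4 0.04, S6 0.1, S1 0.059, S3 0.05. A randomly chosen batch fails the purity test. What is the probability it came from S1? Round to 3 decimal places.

Unnormalized posteriors (prior × likelihood):
  S2: 0.054 × 0.287 = 0.015498
  S4: 0.396 × 0.04 = 0.01584
  S6: 0.077 × 0.1 = 0.0077
  S1: 0.211 × 0.059 = 0.012449
  S3: 0.262 × 0.05 = 0.0131
Normalizing constant = 0.064587.
P(S1 | evidence) = 0.012449 / 0.064587 ≈ 0.193.

0.193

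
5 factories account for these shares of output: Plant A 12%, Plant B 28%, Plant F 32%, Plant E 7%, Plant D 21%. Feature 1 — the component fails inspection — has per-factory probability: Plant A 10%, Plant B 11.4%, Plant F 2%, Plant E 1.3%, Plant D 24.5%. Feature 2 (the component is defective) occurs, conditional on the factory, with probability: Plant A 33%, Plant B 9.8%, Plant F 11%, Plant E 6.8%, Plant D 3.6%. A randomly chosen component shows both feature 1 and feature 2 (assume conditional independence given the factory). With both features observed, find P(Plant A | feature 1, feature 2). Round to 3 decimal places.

Prior × likelihood for each hypothesis:
  Plant A: 0.12 × 0.1 × 0.33 = 0.00396
  Plant B: 0.28 × 0.114 × 0.098 = 0.00312816
  Plant F: 0.32 × 0.02 × 0.11 = 0.000704
  Plant E: 0.07 × 0.013 × 0.068 = 0.00006188
  Plant D: 0.21 × 0.245 × 0.036 = 0.0018522
Total = 0.00970624.
P(Plant A | evidence) = 0.00396 / 0.00970624 ≈ 0.408.

0.408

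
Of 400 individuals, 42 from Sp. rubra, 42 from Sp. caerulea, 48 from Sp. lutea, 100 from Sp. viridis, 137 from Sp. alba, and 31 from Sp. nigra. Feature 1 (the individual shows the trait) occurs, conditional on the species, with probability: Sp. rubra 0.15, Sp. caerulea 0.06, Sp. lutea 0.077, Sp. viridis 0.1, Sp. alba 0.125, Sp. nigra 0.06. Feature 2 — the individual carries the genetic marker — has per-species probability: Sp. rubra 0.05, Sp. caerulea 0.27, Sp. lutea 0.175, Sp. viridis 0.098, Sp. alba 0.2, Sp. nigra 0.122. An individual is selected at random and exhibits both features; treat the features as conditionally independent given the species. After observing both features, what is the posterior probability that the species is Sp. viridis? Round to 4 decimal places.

By Bayes' rule, posterior ∝ prior × likelihood:
  Sp. rubra: 0.105 × 0.15 × 0.05 = 0.0007875
  Sp. caerulea: 0.105 × 0.06 × 0.27 = 0.001701
  Sp. lutea: 0.12 × 0.077 × 0.175 = 0.001617
  Sp. viridis: 0.25 × 0.1 × 0.098 = 0.00245
  Sp. alba: 0.3425 × 0.125 × 0.2 = 0.0085625
  Sp. nigra: 0.0775 × 0.06 × 0.122 = 0.0005673
Normalizing constant = 0.0156853.
P(Sp. viridis | evidence) = 0.00245 / 0.0156853 ≈ 0.1562.

0.1562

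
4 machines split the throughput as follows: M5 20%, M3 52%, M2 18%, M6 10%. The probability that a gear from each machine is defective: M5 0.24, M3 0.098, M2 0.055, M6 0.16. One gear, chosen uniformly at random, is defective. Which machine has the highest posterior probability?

M3

Compute prior × likelihood for every hypothesis:
  M5: 0.2 × 0.24 = 0.048
  M3: 0.52 × 0.098 = 0.05096
  M2: 0.18 × 0.055 = 0.0099
  M6: 0.1 × 0.16 = 0.016
Normalizing constant = 0.12486.
Largest term belongs to M3, so M3 is most probable.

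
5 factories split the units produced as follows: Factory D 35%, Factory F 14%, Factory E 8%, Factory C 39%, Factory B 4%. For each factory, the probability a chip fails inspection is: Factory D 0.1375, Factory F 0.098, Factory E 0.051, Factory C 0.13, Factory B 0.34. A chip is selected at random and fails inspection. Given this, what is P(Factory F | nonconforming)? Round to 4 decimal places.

0.1054

Unnormalized posteriors (prior × likelihood):
  Factory D: 0.35 × 0.1375 = 0.048125
  Factory F: 0.14 × 0.098 = 0.01372
  Factory E: 0.08 × 0.051 = 0.00408
  Factory C: 0.39 × 0.13 = 0.0507
  Factory B: 0.04 × 0.34 = 0.0136
Normalizing constant = 0.130225.
P(Factory F | evidence) = 0.01372 / 0.130225 ≈ 0.1054.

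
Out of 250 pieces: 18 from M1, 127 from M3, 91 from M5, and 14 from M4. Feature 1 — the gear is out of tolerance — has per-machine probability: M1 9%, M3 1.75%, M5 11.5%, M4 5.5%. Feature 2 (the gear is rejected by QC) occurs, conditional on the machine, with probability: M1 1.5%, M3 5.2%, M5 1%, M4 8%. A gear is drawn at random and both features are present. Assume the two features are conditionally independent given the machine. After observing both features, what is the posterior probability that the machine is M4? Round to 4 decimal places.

0.2012

By Bayes' rule, posterior ∝ prior × likelihood:
  M1: 0.072 × 0.09 × 0.015 = 0.0000972
  M3: 0.508 × 0.0175 × 0.052 = 0.00046228
  M5: 0.364 × 0.115 × 0.01 = 0.0004186
  M4: 0.056 × 0.055 × 0.08 = 0.0002464
Total = 0.00122448.
P(M4 | evidence) = 0.0002464 / 0.00122448 ≈ 0.2012.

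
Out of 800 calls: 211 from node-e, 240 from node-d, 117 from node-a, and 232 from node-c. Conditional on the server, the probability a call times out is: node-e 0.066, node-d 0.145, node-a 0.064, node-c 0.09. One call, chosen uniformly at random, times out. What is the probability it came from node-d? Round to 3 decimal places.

0.451

By Bayes' rule, posterior ∝ prior × likelihood:
  node-e: 0.26375 × 0.066 = 0.0174075
  node-d: 0.3 × 0.145 = 0.0435
  node-a: 0.14625 × 0.064 = 0.00936
  node-c: 0.29 × 0.09 = 0.0261
Normalizing constant = 0.0963675.
P(node-d | evidence) = 0.0435 / 0.0963675 ≈ 0.451.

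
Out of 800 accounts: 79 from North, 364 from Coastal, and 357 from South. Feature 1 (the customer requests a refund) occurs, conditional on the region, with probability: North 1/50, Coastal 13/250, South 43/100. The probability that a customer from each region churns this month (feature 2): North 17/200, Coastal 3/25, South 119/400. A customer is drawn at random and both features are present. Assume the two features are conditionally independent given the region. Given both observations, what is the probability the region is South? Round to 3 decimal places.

Prior × likelihood for each hypothesis:
  North: 0.09875 × 0.02 × 0.085 = 0.000167875
  Coastal: 0.455 × 0.052 × 0.12 = 0.0028392
  South: 0.44625 × 0.43 × 0.2975 = 0.05708653125
Normalizing constant = 0.06009360625.
P(South | evidence) = 0.05708653125 / 0.06009360625 ≈ 0.950.

0.950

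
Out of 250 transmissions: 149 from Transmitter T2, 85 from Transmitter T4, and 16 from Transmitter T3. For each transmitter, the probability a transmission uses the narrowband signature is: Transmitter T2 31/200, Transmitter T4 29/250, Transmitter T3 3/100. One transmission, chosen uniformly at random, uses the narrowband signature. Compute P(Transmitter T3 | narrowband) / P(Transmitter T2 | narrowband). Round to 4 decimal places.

By Bayes' rule, posterior ∝ prior × likelihood:
  Transmitter T2: 0.596 × 0.155 = 0.09238
  Transmitter T4: 0.34 × 0.116 = 0.03944
  Transmitter T3: 0.064 × 0.03 = 0.00192
Total = 0.13374.
The ratio is 0.00192 / 0.09238 (the normalizer cancels) = 0.0208.

0.0208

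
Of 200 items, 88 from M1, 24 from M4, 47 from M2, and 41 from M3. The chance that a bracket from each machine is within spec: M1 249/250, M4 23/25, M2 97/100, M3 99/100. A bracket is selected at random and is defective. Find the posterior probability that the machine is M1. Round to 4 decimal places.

Taking complements, P(defective | each) = M1 0.004, M4 0.08, M2 0.03, M3 0.01.
Compute prior × likelihood for every hypothesis:
  M1: 0.44 × 0.004 = 0.00176
  M4: 0.12 × 0.08 = 0.0096
  M2: 0.235 × 0.03 = 0.00705
  M3: 0.205 × 0.01 = 0.00205
Total = 0.02046.
P(M1 | evidence) = 0.00176 / 0.02046 ≈ 0.0860.

0.0860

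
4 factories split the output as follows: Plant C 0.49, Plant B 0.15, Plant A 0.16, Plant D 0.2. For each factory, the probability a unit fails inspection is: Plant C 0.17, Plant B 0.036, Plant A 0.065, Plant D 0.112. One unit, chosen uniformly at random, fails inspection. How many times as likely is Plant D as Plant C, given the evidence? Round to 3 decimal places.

0.269

Compute prior × likelihood for every hypothesis:
  Plant C: 0.49 × 0.17 = 0.0833
  Plant B: 0.15 × 0.036 = 0.0054
  Plant A: 0.16 × 0.065 = 0.0104
  Plant D: 0.2 × 0.112 = 0.0224
Sum = 0.1215.
The ratio is 0.0224 / 0.0833 (the normalizer cancels) = 0.269.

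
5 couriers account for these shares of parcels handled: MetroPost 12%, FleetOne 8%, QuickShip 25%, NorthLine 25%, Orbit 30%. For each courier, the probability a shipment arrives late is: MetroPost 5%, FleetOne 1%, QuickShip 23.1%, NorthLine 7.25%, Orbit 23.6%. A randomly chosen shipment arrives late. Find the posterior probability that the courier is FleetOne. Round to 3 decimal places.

By Bayes' rule, posterior ∝ prior × likelihood:
  MetroPost: 0.12 × 0.05 = 0.006
  FleetOne: 0.08 × 0.01 = 0.0008
  QuickShip: 0.25 × 0.231 = 0.05775
  NorthLine: 0.25 × 0.0725 = 0.018125
  Orbit: 0.3 × 0.236 = 0.0708
Normalizing constant = 0.153475.
P(FleetOne | evidence) = 0.0008 / 0.153475 ≈ 0.005.

0.005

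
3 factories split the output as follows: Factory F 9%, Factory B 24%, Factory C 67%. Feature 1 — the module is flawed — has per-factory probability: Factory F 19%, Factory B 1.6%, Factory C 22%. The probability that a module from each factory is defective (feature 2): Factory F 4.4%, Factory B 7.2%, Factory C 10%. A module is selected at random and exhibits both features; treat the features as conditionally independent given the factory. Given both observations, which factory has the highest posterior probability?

Factory C

Unnormalized posteriors (prior × likelihood):
  Factory F: 0.09 × 0.19 × 0.044 = 0.0007524
  Factory B: 0.24 × 0.016 × 0.072 = 0.00027648
  Factory C: 0.67 × 0.22 × 0.1 = 0.01474
Normalizing constant = 0.01576888.
Largest term belongs to Factory C, so Factory C is most probable.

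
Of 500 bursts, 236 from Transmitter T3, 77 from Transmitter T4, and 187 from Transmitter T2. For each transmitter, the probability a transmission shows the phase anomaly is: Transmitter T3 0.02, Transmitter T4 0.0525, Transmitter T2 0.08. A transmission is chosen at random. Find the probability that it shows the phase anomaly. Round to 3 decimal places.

0.047

Unnormalized posteriors (prior × likelihood):
  Transmitter T3: 0.472 × 0.02 = 0.00944
  Transmitter T4: 0.154 × 0.0525 = 0.008085
  Transmitter T2: 0.374 × 0.08 = 0.02992
P(anomaly) = 0.00944 + 0.008085 + 0.02992 = 0.047445 → 0.047.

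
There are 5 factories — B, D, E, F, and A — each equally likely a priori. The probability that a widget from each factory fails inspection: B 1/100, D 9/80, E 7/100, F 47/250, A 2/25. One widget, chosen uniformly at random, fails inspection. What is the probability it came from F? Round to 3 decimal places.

0.408

Since the prior is uniform, the posterior is proportional to the likelihood:
  B: 0.01
  D: 0.1125
  E: 0.07
  F: 0.188
  A: 0.08
Total = 0.4605.
P(F | evidence) = 0.188 / 0.4605 ≈ 0.408.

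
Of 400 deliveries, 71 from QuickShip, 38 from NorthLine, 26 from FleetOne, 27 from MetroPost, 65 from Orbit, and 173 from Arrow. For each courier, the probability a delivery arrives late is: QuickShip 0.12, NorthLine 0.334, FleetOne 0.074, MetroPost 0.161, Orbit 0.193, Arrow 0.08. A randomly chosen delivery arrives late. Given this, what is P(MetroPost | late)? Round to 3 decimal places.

0.081

By Bayes' rule, posterior ∝ prior × likelihood:
  QuickShip: 0.1775 × 0.12 = 0.0213
  NorthLine: 0.095 × 0.334 = 0.03173
  FleetOne: 0.065 × 0.074 = 0.00481
  MetroPost: 0.0675 × 0.161 = 0.0108675
  Orbit: 0.1625 × 0.193 = 0.0313625
  Arrow: 0.4325 × 0.08 = 0.0346
Normalizing constant = 0.13467.
P(MetroPost | evidence) = 0.0108675 / 0.13467 ≈ 0.081.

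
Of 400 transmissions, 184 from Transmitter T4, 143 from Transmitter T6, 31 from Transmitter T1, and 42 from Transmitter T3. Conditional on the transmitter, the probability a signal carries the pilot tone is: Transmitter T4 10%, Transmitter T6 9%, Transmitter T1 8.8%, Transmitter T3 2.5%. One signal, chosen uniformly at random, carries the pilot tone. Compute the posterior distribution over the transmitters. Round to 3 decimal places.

Transmitter T4 0.525, Transmitter T6 0.367, Transmitter T1 0.078, Transmitter T3 0.030

By Bayes' rule, posterior ∝ prior × likelihood:
  Transmitter T4: 0.46 × 0.1 = 0.046
  Transmitter T6: 0.3575 × 0.09 = 0.032175
  Transmitter T1: 0.0775 × 0.088 = 0.00682
  Transmitter T3: 0.105 × 0.025 = 0.002625
Sum = 0.08762.
P(Transmitter T4 | pilot) = 0.046/0.08762 ≈ 0.525
P(Transmitter T6 | pilot) = 0.032175/0.08762 ≈ 0.367
P(Transmitter T1 | pilot) = 0.00682/0.08762 ≈ 0.078
P(Transmitter T3 | pilot) = 0.002625/0.08762 ≈ 0.030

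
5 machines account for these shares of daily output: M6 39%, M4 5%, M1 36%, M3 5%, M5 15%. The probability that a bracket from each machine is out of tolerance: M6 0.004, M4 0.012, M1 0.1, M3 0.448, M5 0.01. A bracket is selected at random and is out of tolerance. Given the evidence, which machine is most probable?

Prior × likelihood for each hypothesis:
  M6: 0.39 × 0.004 = 0.00156
  M4: 0.05 × 0.012 = 0.0006
  M1: 0.36 × 0.1 = 0.036
  M3: 0.05 × 0.448 = 0.0224
  M5: 0.15 × 0.01 = 0.0015
Normalizing constant = 0.06206.
Largest term belongs to M1, so M1 is most probable.

M1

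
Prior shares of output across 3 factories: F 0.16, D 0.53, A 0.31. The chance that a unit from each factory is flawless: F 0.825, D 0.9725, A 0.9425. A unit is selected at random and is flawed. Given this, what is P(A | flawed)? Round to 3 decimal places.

0.295

Taking complements, P(flawed | each) = F 0.175, D 0.0275, A 0.0575.
Unnormalized posteriors (prior × likelihood):
  F: 0.16 × 0.175 = 0.028
  D: 0.53 × 0.0275 = 0.014575
  A: 0.31 × 0.0575 = 0.017825
Sum = 0.0604.
P(A | evidence) = 0.017825 / 0.0604 ≈ 0.295.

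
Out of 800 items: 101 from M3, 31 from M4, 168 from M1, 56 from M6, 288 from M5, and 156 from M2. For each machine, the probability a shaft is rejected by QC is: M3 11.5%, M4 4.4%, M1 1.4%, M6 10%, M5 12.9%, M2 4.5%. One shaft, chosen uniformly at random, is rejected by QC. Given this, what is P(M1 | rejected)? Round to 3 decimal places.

Unnormalized posteriors (prior × likelihood):
  M3: 0.12625 × 0.115 = 0.01451875
  M4: 0.03875 × 0.044 = 0.001705
  M1: 0.21 × 0.014 = 0.00294
  M6: 0.07 × 0.1 = 0.007
  M5: 0.36 × 0.129 = 0.04644
  M2: 0.195 × 0.045 = 0.008775
Total = 0.08137875.
P(M1 | evidence) = 0.00294 / 0.08137875 ≈ 0.036.

0.036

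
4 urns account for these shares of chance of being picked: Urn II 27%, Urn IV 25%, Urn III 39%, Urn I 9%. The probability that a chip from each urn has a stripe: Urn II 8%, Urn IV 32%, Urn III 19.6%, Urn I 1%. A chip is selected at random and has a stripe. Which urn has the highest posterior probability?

Compute prior × likelihood for every hypothesis:
  Urn II: 0.27 × 0.08 = 0.0216
  Urn IV: 0.25 × 0.32 = 0.08
  Urn III: 0.39 × 0.196 = 0.07644
  Urn I: 0.09 × 0.01 = 0.0009
Normalizing constant = 0.17894.
Largest term belongs to Urn IV, so Urn IV is most probable.

Urn IV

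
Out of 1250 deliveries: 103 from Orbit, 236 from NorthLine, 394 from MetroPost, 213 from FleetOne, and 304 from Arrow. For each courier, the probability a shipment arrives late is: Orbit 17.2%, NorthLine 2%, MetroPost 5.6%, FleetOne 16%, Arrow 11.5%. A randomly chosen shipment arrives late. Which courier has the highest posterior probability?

Arrow

Prior × likelihood for each hypothesis:
  Orbit: 0.0824 × 0.172 = 0.0141728
  NorthLine: 0.1888 × 0.02 = 0.003776
  MetroPost: 0.3152 × 0.056 = 0.0176512
  FleetOne: 0.1704 × 0.16 = 0.027264
  Arrow: 0.2432 × 0.115 = 0.027968
Total = 0.090832.
Largest term belongs to Arrow, so Arrow is most probable.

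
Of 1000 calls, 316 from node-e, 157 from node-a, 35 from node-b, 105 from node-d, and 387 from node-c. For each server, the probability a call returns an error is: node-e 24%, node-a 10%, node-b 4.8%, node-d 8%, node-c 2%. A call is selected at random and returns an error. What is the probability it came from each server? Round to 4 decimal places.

Unnormalized posteriors (prior × likelihood):
  node-e: 0.316 × 0.24 = 0.07584
  node-a: 0.157 × 0.1 = 0.0157
  node-b: 0.035 × 0.048 = 0.00168
  node-d: 0.105 × 0.08 = 0.0084
  node-c: 0.387 × 0.02 = 0.00774
Total = 0.10936.
P(node-e | error) = 0.07584/0.10936 ≈ 0.6935
P(node-a | error) = 0.0157/0.10936 ≈ 0.1436
P(node-b | error) = 0.00168/0.10936 ≈ 0.0154
P(node-d | error) = 0.0084/0.10936 ≈ 0.0768
P(node-c | error) = 0.00774/0.10936 ≈ 0.0708
(Check: 0.6935+0.1436+0.0154+0.0768+0.0708 = 1.0001.)

node-e 0.6935, node-a 0.1436, node-b 0.0154, node-d 0.0768, node-c 0.0708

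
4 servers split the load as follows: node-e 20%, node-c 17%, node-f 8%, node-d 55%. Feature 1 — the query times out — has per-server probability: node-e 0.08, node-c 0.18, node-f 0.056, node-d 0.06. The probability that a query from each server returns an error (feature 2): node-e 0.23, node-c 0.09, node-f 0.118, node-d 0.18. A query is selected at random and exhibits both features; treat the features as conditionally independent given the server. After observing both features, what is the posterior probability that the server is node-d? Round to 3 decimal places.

Unnormalized posteriors (prior × likelihood):
  node-e: 0.2 × 0.08 × 0.23 = 0.00368
  node-c: 0.17 × 0.18 × 0.09 = 0.002754
  node-f: 0.08 × 0.056 × 0.118 = 0.00052864
  node-d: 0.55 × 0.06 × 0.18 = 0.00594
Sum = 0.01290264.
P(node-d | evidence) = 0.00594 / 0.01290264 ≈ 0.460.

0.460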